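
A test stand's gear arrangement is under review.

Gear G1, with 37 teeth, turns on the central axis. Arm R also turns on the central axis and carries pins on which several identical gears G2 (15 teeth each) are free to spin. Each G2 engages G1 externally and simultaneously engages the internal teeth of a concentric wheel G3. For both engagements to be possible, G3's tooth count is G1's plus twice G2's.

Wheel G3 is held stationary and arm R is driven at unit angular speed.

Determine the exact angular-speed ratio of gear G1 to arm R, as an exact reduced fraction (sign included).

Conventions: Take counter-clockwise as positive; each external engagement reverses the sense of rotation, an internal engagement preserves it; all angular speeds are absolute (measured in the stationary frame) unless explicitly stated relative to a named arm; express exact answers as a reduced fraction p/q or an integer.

104/37

recognized (axles ride arm R): planetary set, 37/15/67 teeth
ring teeth: 37 + 2·15 = 67
37(ω_sun−ω_arm) = −67(ω_ring−ω_arm),  ω_ring = 0, ω_arm = 1
ω_sun = 1 − (67/37)(0−1) = 104/37
ω_out/ω_in = 104/37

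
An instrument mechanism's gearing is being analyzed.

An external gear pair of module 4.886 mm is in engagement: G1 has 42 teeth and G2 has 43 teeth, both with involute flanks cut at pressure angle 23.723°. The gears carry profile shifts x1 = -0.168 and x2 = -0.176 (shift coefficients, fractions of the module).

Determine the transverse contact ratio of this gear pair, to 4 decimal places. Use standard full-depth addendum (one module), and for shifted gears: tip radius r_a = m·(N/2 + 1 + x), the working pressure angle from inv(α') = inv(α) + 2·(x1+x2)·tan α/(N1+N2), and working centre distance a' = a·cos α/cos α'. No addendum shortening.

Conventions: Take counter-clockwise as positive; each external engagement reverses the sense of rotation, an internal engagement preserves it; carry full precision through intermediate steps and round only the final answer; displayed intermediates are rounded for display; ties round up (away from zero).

1.6247

class = single-mesh tooth geometry [involute pair 42T × 43T, m = 4.886]
base radii: r_b1 = 93.935913, r_b2 = 96.172482
tip radii: r_a1 = 106.671152, r_a2 = 109.075064
inv(α') = inv(23.723°) + 2·(-0.168-0.176)·tan α/(42+43) = 0.02184677  ⇒  α' = 22.61036°
a' = a·cos α / cos α' = 207.6550·cos 23.723°/cos 22.61036° = 205.936534
action lengths: √(r_a1²−r_b1²) = 50.544821, √(r_a2²−r_b2²) = 51.460891
base pitch p_b = π·m·cos α = 14.052780
CR = (50.544821 + 51.460891 − 205.936534·sin 22.61036°)/14.052780 = 1.624652
contact ratio ≈ 1.6247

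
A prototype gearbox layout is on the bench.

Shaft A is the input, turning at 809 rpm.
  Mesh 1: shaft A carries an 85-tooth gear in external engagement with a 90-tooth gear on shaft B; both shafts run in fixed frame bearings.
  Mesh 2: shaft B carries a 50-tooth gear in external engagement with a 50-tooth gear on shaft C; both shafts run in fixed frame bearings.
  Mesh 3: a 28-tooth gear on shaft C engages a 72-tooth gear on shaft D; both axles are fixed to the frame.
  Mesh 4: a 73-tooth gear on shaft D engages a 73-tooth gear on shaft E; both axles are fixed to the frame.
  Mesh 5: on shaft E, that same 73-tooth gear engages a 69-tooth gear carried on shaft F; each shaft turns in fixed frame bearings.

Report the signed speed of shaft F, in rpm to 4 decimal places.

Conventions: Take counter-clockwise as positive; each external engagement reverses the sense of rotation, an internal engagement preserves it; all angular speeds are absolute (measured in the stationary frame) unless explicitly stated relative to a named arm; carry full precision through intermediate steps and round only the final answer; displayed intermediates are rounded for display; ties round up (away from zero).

-314.3578 rpm

recognized (6 fixed axles, 5 meshes): fixed-axis compound train
mesh 1 [85T→90T]: ω = 809.0000×85/90 = 764.0556 rpm, sense flips to −
mesh 2 [50T→50T]: ω = 764.0556×50/50 = 764.0556 rpm, sense flips to +
mesh 3 [28T→72T]: ω = 764.0556×28/72 = 297.1327 rpm, sense flips to −
mesh 4 [73T→73T]: ω = 297.1327×73/73 = 297.1327 rpm, sense flips to +
mesh 5 [73T→69T]: ω = 297.1327×73/69 = 314.3578 rpm, sense flips to −
signed output speed = -314.3578 rpm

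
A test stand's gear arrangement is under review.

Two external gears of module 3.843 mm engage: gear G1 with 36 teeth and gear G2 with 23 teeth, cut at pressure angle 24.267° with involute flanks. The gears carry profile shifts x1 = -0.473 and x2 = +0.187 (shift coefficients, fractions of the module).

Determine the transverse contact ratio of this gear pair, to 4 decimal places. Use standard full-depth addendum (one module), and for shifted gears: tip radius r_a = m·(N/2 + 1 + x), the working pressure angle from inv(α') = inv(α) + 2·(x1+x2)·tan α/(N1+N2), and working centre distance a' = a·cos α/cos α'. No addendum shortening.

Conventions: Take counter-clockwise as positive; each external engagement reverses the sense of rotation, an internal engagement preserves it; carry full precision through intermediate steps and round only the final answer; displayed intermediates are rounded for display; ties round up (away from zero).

1.5203

class = single-mesh tooth geometry [involute pair 36T × 23T, m = 3.843]
base radii: r_b1 = 63.061795, r_b2 = 40.289480
tip radii: r_a1 = 71.199261, r_a2 = 48.756141
inv(α') = inv(24.267°) + 2·(-0.473+0.187)·tan α/(36+23) = 0.02291436  ⇒  α' = 22.95707°
a' = a·cos α / cos α' = 113.3685·cos 24.267°/cos 22.95707° = 112.241063
action lengths: √(r_a1²−r_b1²) = 33.053665, √(r_a2²−r_b2²) = 27.457587
base pitch p_b = π·m·cos α = 11.006360
CR = (33.053665 + 27.457587 − 112.241063·sin 22.95707°)/11.006360 = 1.520267
contact ratio ≈ 1.5203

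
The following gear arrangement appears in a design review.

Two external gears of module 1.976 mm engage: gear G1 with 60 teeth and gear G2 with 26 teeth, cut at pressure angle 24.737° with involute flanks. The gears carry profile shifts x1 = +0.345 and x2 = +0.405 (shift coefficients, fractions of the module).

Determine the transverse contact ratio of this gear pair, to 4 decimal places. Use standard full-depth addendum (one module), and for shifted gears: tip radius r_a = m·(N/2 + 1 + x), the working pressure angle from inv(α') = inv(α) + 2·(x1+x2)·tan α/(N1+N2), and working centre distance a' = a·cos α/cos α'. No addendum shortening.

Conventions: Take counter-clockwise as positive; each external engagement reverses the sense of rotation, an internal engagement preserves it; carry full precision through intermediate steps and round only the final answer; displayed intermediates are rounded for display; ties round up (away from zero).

recognized (one external pair, fixed centres): single-mesh tooth geometry, m = 1.976, N1 = 60, N2 = 26
base radii: r_b1 = 53.840357, r_b2 = 23.330821
tip radii: r_a1 = 61.937720, r_a2 = 28.464280
inv(α') = inv(24.737°) + 2·(+0.345+0.405)·tan α/(60+26) = 0.03702514  ⇒  α' = 26.71821°
a' = a·cos α / cos α' = 84.9680·cos 24.737°/cos 26.71821° = 86.395781
action lengths: √(r_a1²−r_b1²) = 30.618575, √(r_a2²−r_b2²) = 16.306073
base pitch p_b = π·m·cos α = 5.638149
CR = (30.618575 + 16.306073 − 86.395781·sin 26.71821°)/5.638149 = 1.433246
contact ratio ≈ 1.4332

1.4332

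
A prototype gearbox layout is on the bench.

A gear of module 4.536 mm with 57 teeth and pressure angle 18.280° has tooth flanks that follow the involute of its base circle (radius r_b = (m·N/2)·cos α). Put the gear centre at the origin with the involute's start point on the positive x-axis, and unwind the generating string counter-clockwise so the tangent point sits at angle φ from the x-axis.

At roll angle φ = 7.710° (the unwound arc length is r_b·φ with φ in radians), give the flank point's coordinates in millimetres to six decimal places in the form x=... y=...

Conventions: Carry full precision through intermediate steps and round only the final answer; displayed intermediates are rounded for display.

topology: single-mesh involute geometry — m = 4.536, N = 57
pitch radius r_p = m·N/2 = 4.536·57/2 = 129.276000
base radius r_b = r_p·cos α = 129.276000·cos 18.280° = 122.752090
roll angle φ = 7.710° = 0.13456489 rad
x = r_b·(cos φ + φ·sin φ) = 123.858443
y = r_b·(sin φ − φ·cos φ) = 0.099521

x=123.858443 y=0.099521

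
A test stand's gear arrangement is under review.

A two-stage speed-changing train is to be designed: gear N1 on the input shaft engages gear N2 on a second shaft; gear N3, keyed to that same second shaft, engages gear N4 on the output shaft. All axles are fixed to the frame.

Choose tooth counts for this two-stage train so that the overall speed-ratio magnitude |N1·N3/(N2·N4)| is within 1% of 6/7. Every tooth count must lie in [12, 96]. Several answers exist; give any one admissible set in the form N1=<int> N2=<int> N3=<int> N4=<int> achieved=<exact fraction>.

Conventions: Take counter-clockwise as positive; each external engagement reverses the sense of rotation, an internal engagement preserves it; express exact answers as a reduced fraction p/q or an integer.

N1=12 N2=13 N3=13 N4=14 achieved=6/7

2-stage fixed-axis compound train for ratio 6/7
target = 6/7 in lowest terms: an exact hit needs N1·N3 = k·6 and N2·N4 = k·7 for one integer k, every count in [12, 96]; additionally prefer no 1:1 stage (N1 ≠ N2, N3 ≠ N4)
k = 1…25: no 1:1-free in-range split of k·6 and k·7 into factor pairs; take k = 26
k = 26: N1·N3 = 156 = 12·13, N2·N4 = 182 = 13·14
achieved = 12·13/(13·14) = 6/7; |achieved − target| = 0 ≤ 3/350 ✓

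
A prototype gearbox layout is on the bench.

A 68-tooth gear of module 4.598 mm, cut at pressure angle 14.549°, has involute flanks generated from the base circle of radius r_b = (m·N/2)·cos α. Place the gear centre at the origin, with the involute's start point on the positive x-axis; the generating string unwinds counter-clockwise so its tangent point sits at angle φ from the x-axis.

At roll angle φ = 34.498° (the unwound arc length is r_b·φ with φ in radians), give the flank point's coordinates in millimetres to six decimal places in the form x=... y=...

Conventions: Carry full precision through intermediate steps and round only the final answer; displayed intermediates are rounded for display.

x=176.311354 y=10.615953

single-mesh involute tooth geometry (68T wheel at module 4.598)
pitch radius r_p = m·N/2 = 4.598·68/2 = 156.332000
base radius r_b = r_p·cos α = 156.332000·cos 14.549° = 151.318927
roll angle φ = 34.498° = 0.60210369 rad
x = r_b·(cos φ + φ·sin φ) = 176.311354
y = r_b·(sin φ − φ·cos φ) = 10.615953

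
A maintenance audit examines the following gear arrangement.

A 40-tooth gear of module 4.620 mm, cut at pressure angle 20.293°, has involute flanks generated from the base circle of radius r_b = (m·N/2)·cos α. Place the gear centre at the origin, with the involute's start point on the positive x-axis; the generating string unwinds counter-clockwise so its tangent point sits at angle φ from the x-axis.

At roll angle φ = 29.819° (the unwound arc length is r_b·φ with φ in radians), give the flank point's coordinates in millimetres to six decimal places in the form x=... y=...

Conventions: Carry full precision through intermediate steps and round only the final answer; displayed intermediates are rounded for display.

topology: single-mesh involute geometry — m = 4.620, N = 40
pitch radius r_p = m·N/2 = 4.620·40/2 = 92.400000
base radius r_b = r_p·cos α = 92.400000·cos 20.293° = 86.664853
roll angle φ = 29.819° = 0.52043973 rad
x = r_b·(cos φ + φ·sin φ) = 97.618887
y = r_b·(sin φ − φ·cos φ) = 3.962999

x=97.618887 y=3.962999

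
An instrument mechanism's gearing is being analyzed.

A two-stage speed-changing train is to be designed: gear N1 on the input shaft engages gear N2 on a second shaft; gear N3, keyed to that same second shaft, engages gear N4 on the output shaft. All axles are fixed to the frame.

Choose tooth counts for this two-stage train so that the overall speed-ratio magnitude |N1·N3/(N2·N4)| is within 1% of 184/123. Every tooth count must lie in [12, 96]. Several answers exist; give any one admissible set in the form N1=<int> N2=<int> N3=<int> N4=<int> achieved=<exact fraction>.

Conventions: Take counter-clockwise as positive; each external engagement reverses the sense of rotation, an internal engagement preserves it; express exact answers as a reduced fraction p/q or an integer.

N1=16 N2=12 N3=46 N4=41 achieved=184/123

topology: fixed-axis compound train — 2 stages, target 184/123
target = 184/123 in lowest terms: an exact hit needs N1·N3 = k·184 and N2·N4 = k·123 for one integer k, every count in [12, 96]; additionally prefer no 1:1 stage (N1 ≠ N2, N3 ≠ N4)
k = 1…3: no 1:1-free in-range split of k·184 and k·123 into factor pairs; take k = 4
k = 4: N1·N3 = 736 = 16·46, N2·N4 = 492 = 12·41
achieved = 16·46/(12·41) = 184/123; |achieved − target| = 0 ≤ 46/3075 ✓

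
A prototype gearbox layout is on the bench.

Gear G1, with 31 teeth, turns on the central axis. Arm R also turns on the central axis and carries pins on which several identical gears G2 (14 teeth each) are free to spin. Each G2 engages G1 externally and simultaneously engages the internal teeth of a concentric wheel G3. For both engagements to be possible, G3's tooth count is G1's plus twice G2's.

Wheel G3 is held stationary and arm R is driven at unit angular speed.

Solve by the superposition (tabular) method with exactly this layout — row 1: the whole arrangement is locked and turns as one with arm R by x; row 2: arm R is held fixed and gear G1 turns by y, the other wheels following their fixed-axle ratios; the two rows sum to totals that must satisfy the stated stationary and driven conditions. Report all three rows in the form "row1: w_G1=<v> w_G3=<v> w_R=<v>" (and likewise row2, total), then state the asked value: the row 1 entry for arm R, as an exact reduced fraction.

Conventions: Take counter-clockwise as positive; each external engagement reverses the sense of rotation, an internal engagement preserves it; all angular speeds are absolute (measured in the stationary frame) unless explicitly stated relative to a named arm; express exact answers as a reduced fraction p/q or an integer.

recognized (axles ride arm R): planetary set, 31/14/59 teeth
row 1: whole set turns with the arm by x
row 2 — arm fixed, fixed-axis ratios: sun y, ring −(31/59)·y, arm 0
boundary: total ω_ring = x − (31/59)·y = 0 and total ω_arm = x = 1  ⇒  y = 59/31, x = 1
row 2 ring = −(31/59)·59/31 = -1
totals (row 1 + row 2): sun 1 + 59/31 = 90/31, ring 1 + (-1) = 0, arm 1 + 0 = 1
asked cell (row1, arm) = 1

row1: w_G1=1 w_G3=1 w_R=1
row2: w_G1=59/31 w_G3=-1 w_R=0
total: w_G1=90/31 w_G3=0 w_R=1
asked value: 1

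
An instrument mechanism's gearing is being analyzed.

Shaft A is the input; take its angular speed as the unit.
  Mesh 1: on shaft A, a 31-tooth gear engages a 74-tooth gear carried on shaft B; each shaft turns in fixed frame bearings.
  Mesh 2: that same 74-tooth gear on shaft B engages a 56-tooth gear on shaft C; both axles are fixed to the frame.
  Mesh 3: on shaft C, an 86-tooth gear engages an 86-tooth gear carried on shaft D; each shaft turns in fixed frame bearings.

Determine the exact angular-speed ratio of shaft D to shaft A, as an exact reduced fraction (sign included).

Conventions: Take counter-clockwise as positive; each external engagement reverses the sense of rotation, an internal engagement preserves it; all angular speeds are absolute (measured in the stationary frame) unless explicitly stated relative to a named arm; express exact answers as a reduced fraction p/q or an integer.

class = fixed-axis compound train [3 meshes; 3 ratios multiply, 3 sense flips]
mesh 1 [31T→74T]: running ratio 31/74, sense −
mesh 2 [74T→56T]: running ratio 31/56, sense +
mesh 3 [86T→86T]: running ratio 31/56, sense −
ω_out/ω_in = -31/56

-31/56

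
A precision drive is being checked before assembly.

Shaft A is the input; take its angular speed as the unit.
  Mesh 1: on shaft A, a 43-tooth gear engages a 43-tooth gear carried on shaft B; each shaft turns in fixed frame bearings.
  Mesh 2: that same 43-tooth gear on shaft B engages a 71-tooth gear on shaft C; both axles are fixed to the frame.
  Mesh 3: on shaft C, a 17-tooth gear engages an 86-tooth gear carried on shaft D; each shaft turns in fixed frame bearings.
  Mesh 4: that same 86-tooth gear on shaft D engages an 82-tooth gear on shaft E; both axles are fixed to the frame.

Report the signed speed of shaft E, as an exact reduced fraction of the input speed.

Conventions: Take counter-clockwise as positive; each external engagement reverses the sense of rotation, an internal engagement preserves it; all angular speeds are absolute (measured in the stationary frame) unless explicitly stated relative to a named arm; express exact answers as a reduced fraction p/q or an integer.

4-mesh fixed-axis compound train (all bearings frame-fixed)
mesh 1 [43T→43T]: |ω|/ω_in = 1×43/43 = 1, sense flips to −
mesh 2 [43T→71T]: |ω|/ω_in = 1×43/71 = 43/71, sense flips to +
mesh 3 [17T→86T]: |ω|/ω_in = (43/71)×17/86 = 17/142, sense flips to −
mesh 4 [86T→82T]: |ω|/ω_in = (17/142)×86/82 = 731/5822, sense flips to +
signed output speed (× input speed) = 731/5822

731/5822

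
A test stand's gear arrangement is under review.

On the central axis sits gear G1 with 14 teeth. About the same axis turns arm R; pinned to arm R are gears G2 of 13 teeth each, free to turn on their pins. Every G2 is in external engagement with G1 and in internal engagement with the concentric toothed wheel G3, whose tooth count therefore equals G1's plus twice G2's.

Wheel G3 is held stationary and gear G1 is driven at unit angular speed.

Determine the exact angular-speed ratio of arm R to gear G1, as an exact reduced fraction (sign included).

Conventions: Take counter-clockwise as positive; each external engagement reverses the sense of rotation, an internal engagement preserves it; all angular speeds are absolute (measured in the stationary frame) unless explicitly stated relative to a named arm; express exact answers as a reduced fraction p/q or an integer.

7/27

class = planetary set [G3 = 14+2·13 = 40; Willis about the carrier]
ring teeth: 14 + 2·13 = 40
14(ω_sun−ω_arm) = −40(ω_ring−ω_arm),  ω_ring = 0, ω_sun = 1
14(1−ω_arm) = −40(0−ω_arm)  ⇒  54·ω_arm = 14  ⇒  ω_arm = 7/27
ω_out/ω_in = 7/27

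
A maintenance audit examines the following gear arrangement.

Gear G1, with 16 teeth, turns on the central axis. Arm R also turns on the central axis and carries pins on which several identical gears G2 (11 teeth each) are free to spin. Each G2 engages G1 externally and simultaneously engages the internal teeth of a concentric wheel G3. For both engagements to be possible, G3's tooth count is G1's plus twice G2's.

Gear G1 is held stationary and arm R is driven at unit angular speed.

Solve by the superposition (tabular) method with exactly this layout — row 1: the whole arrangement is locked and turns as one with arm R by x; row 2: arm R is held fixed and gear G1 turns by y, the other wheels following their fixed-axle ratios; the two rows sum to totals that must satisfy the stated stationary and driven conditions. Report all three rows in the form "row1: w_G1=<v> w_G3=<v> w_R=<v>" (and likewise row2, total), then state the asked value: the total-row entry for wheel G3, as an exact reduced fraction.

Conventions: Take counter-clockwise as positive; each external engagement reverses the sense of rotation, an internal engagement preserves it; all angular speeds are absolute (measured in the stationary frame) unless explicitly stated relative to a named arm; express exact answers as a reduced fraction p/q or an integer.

planetary set (16T centre, 11T on arm, 38T internal) — Willis relation
row 1 — lock + rotate with arm: ω_sun = ω_ring = ω_arm = x
row 2 — arm fixed, fixed-axis ratios: sun y, ring −(16/38)·y, arm 0
boundary: total ω_sun = x + y = 0 and total ω_arm = x = 1  ⇒  y = -1, x = 1
row 2 ring = −(16/38)·(-1) = 8/19
totals (row 1 + row 2): sun 1 + (-1) = 0, ring 1 + 8/19 = 27/19, arm 1 + 0 = 1
asked cell (total, ring) = 27/19

row1: w_G1=1 w_G3=1 w_R=1
row2: w_G1=-1 w_G3=8/19 w_R=0
total: w_G1=0 w_G3=27/19 w_R=1
asked value: 27/19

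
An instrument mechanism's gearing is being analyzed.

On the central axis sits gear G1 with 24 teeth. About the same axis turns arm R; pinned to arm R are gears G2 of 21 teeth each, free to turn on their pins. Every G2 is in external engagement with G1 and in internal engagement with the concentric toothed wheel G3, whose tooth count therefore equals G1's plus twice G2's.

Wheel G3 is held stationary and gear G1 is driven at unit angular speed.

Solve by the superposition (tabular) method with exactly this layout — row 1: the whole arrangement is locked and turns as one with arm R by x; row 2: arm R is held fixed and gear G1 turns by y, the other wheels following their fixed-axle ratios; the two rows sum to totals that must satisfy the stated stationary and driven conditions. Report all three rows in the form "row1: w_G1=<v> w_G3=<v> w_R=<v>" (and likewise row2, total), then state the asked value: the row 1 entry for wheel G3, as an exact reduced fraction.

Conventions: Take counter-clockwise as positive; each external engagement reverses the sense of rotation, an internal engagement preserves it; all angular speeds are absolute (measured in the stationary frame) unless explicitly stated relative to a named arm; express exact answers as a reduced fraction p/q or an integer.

planetary set (24T centre, 21T on arm, 66T internal) — Willis relation
row 1 (train locked, turned with arm): all members turn x
superposition row 2 [arm held]: sun y, ring −(24/66)·y, arm 0
boundary: total ω_ring = x − (24/66)·y = 0 and total ω_sun = x + y = 1  ⇒  y = 11/15, x = 4/15
row 2 ring = −(24/66)·11/15 = -4/15
totals (row 1 + row 2): sun 4/15 + 11/15 = 1, ring 4/15 + (-4/15) = 0, arm 4/15 + 0 = 4/15
asked cell (row1, ring) = 4/15

row1: w_G1=4/15 w_G3=4/15 w_R=4/15
row2: w_G1=11/15 w_G3=-4/15 w_R=0
total: w_G1=1 w_G3=0 w_R=4/15
asked value: 4/15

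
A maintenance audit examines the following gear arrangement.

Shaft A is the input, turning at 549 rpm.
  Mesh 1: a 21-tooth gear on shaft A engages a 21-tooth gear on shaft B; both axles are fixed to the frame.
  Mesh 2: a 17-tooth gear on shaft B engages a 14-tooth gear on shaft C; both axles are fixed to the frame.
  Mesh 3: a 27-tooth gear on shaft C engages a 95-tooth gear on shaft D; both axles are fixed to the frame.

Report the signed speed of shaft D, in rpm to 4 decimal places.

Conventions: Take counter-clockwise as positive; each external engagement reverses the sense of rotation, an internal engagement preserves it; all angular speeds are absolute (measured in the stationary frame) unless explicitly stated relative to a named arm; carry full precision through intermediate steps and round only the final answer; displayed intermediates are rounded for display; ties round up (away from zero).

-189.4669 rpm

3-mesh fixed-axis compound train (all bearings frame-fixed)
mesh 1 [21T→21T]: ω = 549.0000×21/21 = 549.0000 rpm, sense flips to −
mesh 2 [17T→14T]: ω = 549.0000×17/14 = 666.6429 rpm, sense flips to +
mesh 3 [27T→95T]: ω = 666.6429×27/95 = 189.4669 rpm, sense flips to −
signed output speed = -189.4669 rpm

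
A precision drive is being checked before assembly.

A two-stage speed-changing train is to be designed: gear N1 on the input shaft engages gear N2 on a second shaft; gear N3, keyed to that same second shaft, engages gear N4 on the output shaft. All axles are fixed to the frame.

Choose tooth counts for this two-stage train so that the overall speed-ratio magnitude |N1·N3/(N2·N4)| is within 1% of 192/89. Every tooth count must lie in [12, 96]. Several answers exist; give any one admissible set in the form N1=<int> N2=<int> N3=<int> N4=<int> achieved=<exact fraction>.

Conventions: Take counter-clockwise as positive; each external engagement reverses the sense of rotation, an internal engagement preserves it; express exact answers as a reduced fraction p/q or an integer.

N1=24 N2=12 N3=96 N4=89 achieved=192/89

2-stage fixed-axis compound train for ratio 192/89
target = 192/89 in lowest terms: an exact hit needs N1·N3 = k·192 and N2·N4 = k·89 for one integer k, every count in [12, 96]; additionally prefer no 1:1 stage (N1 ≠ N2, N3 ≠ N4)
k = 1…11: no 1:1-free in-range split of k·192 and k·89 into factor pairs; take k = 12
k = 12: N1·N3 = 2304 = 24·96, N2·N4 = 1068 = 12·89
achieved = 24·96/(12·89) = 192/89; |achieved − target| = 0 ≤ 48/2225 ✓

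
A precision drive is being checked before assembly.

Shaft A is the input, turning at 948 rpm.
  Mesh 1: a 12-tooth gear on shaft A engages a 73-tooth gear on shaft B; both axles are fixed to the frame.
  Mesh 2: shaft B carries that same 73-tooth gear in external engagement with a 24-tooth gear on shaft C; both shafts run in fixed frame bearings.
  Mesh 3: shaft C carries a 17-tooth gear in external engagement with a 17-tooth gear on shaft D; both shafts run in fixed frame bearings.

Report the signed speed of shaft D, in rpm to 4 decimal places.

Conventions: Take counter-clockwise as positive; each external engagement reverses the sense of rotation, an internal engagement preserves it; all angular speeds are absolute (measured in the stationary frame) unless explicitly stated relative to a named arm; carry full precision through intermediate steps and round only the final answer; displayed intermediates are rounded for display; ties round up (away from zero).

-474.0000 rpm

recognized (4 fixed axles, 3 meshes): fixed-axis compound train
mesh 1 [12T→73T]: ω = 948.0000×12/73 = 155.8356 rpm, sense flips to −
mesh 2 [73T→24T]: ω = 155.8356×73/24 = 474.0000 rpm, sense flips to +
mesh 3 [17T→17T]: ω = 474.0000×17/17 = 474.0000 rpm, sense flips to −
signed output speed = -474.0000 rpm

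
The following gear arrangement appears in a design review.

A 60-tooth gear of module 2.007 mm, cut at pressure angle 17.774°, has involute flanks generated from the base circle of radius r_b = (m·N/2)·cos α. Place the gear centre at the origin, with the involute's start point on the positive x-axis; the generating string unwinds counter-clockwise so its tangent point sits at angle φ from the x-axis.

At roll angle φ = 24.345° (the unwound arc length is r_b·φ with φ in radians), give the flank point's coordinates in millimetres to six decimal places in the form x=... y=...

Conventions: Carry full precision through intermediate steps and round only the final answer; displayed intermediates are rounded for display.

recognized (one wheel, involute flank): single-mesh tooth geometry, m = 2.007, N = 60
pitch radius r_p = m·N/2 = 2.007·60/2 = 60.210000
base radius r_b = r_p·cos α = 60.210000·cos 17.774° = 57.336057
roll angle φ = 24.345° = 0.42490041 rad
x = r_b·(cos φ + φ·sin φ) = 62.280518
y = r_b·(sin φ − φ·cos φ) = 1.439816

x=62.280518 y=1.439816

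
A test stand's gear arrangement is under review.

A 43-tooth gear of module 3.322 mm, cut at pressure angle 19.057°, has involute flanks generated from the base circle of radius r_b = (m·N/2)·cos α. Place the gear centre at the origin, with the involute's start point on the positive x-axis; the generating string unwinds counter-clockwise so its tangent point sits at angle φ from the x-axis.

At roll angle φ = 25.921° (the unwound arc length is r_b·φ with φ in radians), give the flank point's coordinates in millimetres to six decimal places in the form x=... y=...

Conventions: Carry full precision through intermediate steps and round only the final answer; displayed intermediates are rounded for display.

class = single-mesh tooth geometry [base-circle involute, m = 3.322, 43T]
pitch radius r_p = m·N/2 = 3.322·43/2 = 71.423000
base radius r_b = r_p·cos α = 71.423000·cos 19.057° = 67.508607
roll angle φ = 25.921° = 0.45240680 rad
x = r_b·(cos φ + φ·sin φ) = 74.067667
y = r_b·(sin φ − φ·cos φ) = 2.041316

x=74.067667 y=2.041316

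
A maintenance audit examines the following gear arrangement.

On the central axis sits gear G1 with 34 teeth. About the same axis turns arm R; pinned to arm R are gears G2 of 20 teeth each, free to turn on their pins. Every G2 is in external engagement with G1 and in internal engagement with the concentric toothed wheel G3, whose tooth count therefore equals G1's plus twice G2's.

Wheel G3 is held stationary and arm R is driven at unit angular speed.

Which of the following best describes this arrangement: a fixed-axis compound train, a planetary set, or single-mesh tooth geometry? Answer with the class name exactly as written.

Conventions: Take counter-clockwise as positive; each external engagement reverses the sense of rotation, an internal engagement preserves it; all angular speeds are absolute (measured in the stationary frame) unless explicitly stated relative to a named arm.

planetary set

class = planetary set [G3 = 34+2·20 = 74; Willis about the carrier]
classification: planetary set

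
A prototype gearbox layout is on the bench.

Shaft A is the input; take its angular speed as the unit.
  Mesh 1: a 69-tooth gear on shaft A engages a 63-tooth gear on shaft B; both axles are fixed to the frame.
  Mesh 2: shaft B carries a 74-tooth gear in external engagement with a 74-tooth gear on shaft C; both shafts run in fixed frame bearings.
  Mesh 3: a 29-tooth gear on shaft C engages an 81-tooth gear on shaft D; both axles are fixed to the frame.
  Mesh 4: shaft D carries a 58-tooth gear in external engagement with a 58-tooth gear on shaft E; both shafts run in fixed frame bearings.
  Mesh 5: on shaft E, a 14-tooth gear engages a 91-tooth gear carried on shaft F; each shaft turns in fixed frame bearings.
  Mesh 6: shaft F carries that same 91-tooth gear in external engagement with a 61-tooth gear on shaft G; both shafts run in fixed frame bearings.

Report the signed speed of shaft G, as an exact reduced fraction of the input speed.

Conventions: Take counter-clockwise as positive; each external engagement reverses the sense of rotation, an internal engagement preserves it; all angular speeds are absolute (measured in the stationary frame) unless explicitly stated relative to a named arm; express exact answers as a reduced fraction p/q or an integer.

1334/14823

6-mesh fixed-axis compound train (all bearings frame-fixed)
mesh 1 [69T→63T]: |ω|/ω_in = 1×69/63 = 23/21, sense flips to −
mesh 2 [74T→74T]: |ω|/ω_in = (23/21)×74/74 = 23/21, sense flips to +
mesh 3 [29T→81T]: |ω|/ω_in = (23/21)×29/81 = 667/1701, sense flips to −
mesh 4 [58T→58T]: |ω|/ω_in = (667/1701)×58/58 = 667/1701, sense flips to +
mesh 5 [14T→91T]: |ω|/ω_in = (667/1701)×14/91 = 1334/22113, sense flips to −
mesh 6 [91T→61T]: |ω|/ω_in = (1334/22113)×91/61 = 1334/14823, sense flips to +
signed output speed (× input speed) = 1334/14823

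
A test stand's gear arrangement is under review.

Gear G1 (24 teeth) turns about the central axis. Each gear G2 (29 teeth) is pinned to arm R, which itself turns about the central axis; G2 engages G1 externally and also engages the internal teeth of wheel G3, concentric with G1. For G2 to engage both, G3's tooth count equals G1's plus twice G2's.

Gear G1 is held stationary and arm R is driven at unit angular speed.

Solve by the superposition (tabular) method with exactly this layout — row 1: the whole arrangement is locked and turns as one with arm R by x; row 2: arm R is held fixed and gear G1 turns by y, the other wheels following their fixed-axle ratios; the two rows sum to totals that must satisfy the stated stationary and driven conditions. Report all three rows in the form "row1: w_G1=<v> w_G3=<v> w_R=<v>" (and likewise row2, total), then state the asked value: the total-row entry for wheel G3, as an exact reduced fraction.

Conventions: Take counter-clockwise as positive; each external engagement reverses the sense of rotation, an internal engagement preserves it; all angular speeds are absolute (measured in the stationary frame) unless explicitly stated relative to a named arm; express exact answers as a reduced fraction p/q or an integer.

row1: w_G1=1 w_G3=1 w_R=1
row2: w_G1=-1 w_G3=12/41 w_R=0
total: w_G1=0 w_G3=53/41 w_R=1
asked value: 53/41

class = planetary set [G3 = 24+2·29 = 82; Willis about the carrier]
row 1 — lock + rotate with arm: ω_sun = ω_ring = ω_arm = x
superposition row 2 [arm held]: sun y, ring −(24/82)·y, arm 0
boundary: total ω_sun = x + y = 0 and total ω_arm = x = 1  ⇒  y = -1, x = 1
row 2 ring = −(24/82)·(-1) = 12/41
totals (row 1 + row 2): sun 1 + (-1) = 0, ring 1 + 12/41 = 53/41, arm 1 + 0 = 1
asked cell (total, ring) = 53/41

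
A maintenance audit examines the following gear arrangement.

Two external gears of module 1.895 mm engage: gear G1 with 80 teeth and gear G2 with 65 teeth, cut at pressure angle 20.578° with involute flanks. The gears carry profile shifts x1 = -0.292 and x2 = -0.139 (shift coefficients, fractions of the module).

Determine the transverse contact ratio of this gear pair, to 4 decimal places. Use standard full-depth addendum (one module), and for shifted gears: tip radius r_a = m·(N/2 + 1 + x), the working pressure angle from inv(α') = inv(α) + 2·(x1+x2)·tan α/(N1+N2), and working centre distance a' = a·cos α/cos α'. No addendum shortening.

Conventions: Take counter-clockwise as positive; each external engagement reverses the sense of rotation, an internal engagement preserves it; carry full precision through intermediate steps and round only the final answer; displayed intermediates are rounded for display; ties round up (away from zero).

1.8511

recognized (one external pair, fixed centres): single-mesh tooth geometry, m = 1.895, N1 = 80, N2 = 65
base radii: r_b1 = 70.963548, r_b2 = 57.657883
tip radii: r_a1 = 77.141660, r_a2 = 63.219095
inv(α') = inv(20.578°) + 2·(-0.292-0.139)·tan α/(80+65) = 0.01405137  ⇒  α' = 19.62343°
a' = a·cos α / cos α' = 137.3875·cos 20.578°/cos 19.62343° = 136.552366
action lengths: √(r_a1²−r_b1²) = 30.249142, √(r_a2²−r_b2²) = 25.927255
base pitch p_b = π·m·cos α = 5.573464
CR = (30.249142 + 25.927255 − 136.552366·sin 19.62343°)/5.573464 = 1.851109
contact ratio ≈ 1.8511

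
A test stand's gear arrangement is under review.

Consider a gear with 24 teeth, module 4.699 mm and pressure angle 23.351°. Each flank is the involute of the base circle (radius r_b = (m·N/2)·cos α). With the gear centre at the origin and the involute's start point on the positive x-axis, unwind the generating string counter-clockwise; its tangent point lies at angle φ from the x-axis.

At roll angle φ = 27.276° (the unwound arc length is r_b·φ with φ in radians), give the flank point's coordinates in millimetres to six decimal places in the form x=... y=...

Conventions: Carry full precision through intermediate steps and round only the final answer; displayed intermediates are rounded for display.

x=57.307517 y=1.819920

topology: single-mesh involute geometry — m = 4.699, N = 24
pitch radius r_p = m·N/2 = 4.699·24/2 = 56.388000
base radius r_b = r_p·cos α = 56.388000·cos 23.351° = 51.769481
roll angle φ = 27.276° = 0.47605601 rad
x = r_b·(cos φ + φ·sin φ) = 57.307517
y = r_b·(sin φ − φ·cos φ) = 1.819920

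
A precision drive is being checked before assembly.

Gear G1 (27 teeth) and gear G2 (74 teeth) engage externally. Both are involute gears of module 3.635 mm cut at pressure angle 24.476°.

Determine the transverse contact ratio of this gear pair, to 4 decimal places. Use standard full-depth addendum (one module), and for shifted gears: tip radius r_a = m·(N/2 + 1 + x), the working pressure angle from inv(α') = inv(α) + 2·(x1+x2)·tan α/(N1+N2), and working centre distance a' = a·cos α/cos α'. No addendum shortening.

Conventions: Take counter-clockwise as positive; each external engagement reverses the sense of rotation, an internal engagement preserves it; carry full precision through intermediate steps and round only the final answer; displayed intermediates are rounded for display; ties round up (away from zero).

single-mesh involute tooth geometry (27T engaging 74T at module 3.635)
base radii: r_b1 = 44.662595, r_b2 = 122.408593
tip radii: r_a1 = 52.707500, r_a2 = 138.130000
no profile shift: α' = α, a' = a
action lengths: √(r_a1²−r_b1²) = 27.988090, √(r_a2²−r_b2²) = 64.000260
base pitch p_b = π·m·cos α = 10.393458
CR = (27.988090 + 64.000260 − 183.567500·sin 24.47600°)/10.393458 = 1.533092
contact ratio ≈ 1.5331

1.5331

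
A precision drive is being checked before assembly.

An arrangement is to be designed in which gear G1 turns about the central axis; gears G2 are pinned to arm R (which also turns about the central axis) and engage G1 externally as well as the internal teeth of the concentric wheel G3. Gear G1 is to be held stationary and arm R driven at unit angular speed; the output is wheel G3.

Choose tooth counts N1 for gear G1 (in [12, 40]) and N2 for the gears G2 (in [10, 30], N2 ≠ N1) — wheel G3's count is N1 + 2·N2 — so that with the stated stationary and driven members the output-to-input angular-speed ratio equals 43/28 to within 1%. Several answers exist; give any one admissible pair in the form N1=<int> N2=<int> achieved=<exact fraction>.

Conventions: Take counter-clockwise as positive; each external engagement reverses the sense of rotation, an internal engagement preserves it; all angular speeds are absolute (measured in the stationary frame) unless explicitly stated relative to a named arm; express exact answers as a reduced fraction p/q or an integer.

class = planetary set [ratio 43/28 wanted; Willis about the carrier]
Willis with ω_sun = 0: ω_ring/ω_arm = (N1+N3)/N3; set equal to 43/28  ⇒  N3/N1 = 1/(43/28 − 1) = 28/15
N3 = N1 + 2·N2  ⇒  N2/N1 = (N3/N1 − 1)/2 = (28/15 − 1)/2 = 13/30
smallest multiple with N1 ≥ 12 and N2 ≥ 10: k = 1  ⇒  N1 = 1·30 = 30, N2 = 1·13 = 13 (N1 ≤ 40, N2 ≤ 30, N2 ≠ N1 ✓), N3 = 30 + 2·13 = 56
check: (N1+N3)/N3 with N1 = 30, N3 = 56 gives 43/28; |achieved − target| = 0 ≤ 43/2800 ✓

N1=30 N2=13 achieved=43/28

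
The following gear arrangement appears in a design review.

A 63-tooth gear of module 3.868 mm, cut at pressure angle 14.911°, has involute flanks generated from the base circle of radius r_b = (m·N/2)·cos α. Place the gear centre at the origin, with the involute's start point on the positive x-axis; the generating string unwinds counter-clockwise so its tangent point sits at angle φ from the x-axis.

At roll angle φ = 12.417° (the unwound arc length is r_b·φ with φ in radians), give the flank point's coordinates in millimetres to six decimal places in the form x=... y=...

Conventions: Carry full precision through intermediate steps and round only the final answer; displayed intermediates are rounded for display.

single-mesh involute tooth geometry (63T wheel at module 3.868)
pitch radius r_p = m·N/2 = 3.868·63/2 = 121.842000
base radius r_b = r_p·cos α = 121.842000·cos 14.911° = 117.739177
roll angle φ = 12.417° = 0.21671753 rad
x = r_b·(cos φ + φ·sin φ) = 120.471695
y = r_b·(sin φ − φ·cos φ) = 0.397595

x=120.471695 y=0.397595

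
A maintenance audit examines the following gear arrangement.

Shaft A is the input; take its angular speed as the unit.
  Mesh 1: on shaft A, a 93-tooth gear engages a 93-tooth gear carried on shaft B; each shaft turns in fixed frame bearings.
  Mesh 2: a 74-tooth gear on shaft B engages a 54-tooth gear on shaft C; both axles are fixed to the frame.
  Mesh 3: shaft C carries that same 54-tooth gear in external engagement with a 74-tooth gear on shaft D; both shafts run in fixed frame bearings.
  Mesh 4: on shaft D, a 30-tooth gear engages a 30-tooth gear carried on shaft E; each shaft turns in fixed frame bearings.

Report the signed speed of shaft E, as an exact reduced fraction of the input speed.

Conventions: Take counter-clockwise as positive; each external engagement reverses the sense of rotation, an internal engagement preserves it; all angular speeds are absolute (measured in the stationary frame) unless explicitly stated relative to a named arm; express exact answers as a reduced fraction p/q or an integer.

4-mesh fixed-axis compound train (all bearings frame-fixed)
mesh 1 [93T→93T]: |ω|/ω_in = 1×93/93 = 1, sense flips to −
mesh 2 [74T→54T]: |ω|/ω_in = 1×74/54 = 37/27, sense flips to +
mesh 3 [54T→74T]: |ω|/ω_in = (37/27)×54/74 = 1, sense flips to −
mesh 4 [30T→30T]: |ω|/ω_in = 1×30/30 = 1, sense flips to +
signed output speed (× input speed) = 1

1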